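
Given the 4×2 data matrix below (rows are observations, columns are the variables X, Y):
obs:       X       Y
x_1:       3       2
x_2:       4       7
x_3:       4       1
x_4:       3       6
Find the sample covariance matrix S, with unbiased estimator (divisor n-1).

Step 1 — column means:
  mean(X) = (3 + 4 + 4 + 3) / 4 = 14/4 = 3.5
  mean(Y) = (2 + 7 + 1 + 6) / 4 = 16/4 = 4

Step 2 — sample covariance S[i,j] = (1/(n-1)) · Σ_k (x_{k,i} - mean_i) · (x_{k,j} - mean_j), with n-1 = 3.
  S[X,X] = ((-0.5)·(-0.5) + (0.5)·(0.5) + (0.5)·(0.5) + (-0.5)·(-0.5)) / 3 = 1/3 = 0.3333
  S[X,Y] = ((-0.5)·(-2) + (0.5)·(3) + (0.5)·(-3) + (-0.5)·(2)) / 3 = 0/3 = 0
  S[Y,Y] = ((-2)·(-2) + (3)·(3) + (-3)·(-3) + (2)·(2)) / 3 = 26/3 = 8.6667

S is symmetric (S[j,i] = S[i,j]). Assembling:

S = [[0.3333, 0],
 [0, 8.6667]]


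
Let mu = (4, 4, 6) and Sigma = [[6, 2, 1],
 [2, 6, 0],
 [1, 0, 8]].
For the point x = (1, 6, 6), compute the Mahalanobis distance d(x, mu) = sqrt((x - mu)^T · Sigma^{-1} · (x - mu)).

Step 1 — centre the observation: (x - mu) = (-3, 2, 0).

Step 2 — invert Sigma (cofactor / det for 3×3, or solve directly):
  Sigma^{-1} = [[0.192, -0.064, -0.024],
 [-0.064, 0.188, 0.008],
 [-0.024, 0.008, 0.128]].

Step 3 — form the quadratic (x - mu)^T · Sigma^{-1} · (x - mu):
  Sigma^{-1} · (x - mu) = (-0.704, 0.568, 0.088).
  (x - mu)^T · [Sigma^{-1} · (x - mu)] = (-3)·(-0.704) + (2)·(0.568) + (0)·(0.088) = 3.248.

Step 4 — take square root: d = √(3.248) ≈ 1.8022.

d(x, mu) = √(3.248) ≈ 1.8022


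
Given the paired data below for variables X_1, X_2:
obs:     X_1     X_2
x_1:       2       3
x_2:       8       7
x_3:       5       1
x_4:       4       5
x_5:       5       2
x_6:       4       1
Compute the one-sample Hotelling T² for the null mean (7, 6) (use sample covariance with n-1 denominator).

Step 1 — sample mean vector:
  mean(X_1) = (2 + 8 + 5 + 4 + 5 + 4) / 6 = 28/6 = 4.6667
  mean(X_2) = (3 + 7 + 1 + 5 + 2 + 1) / 6 = 19/6 = 3.1667
  x̄ = (4.6667, 3.1667),  deviation x̄ - mu_0 = (4.6667, 3.1667) - (7, 6) = (-2.3333, -2.8333).

Step 2 — sample covariance matrix, S[i,j] = (1/(n-1)) · Σ_k (x_{k,i} - mean_i) · (x_{k,j} - mean_j), divisor n-1 = 5:
  S[X_1,X_1] = ((-2.6667)·(-2.6667) + (3.3333)·(3.3333) + (0.3333)·(0.3333) + (-0.6667)·(-0.6667) + (0.3333)·(0.3333) + (-0.6667)·(-0.6667)) / 5 = 19.3333/5 = 3.8667
  S[X_1,X_2] = ((-2.6667)·(-0.1667) + (3.3333)·(3.8333) + (0.3333)·(-2.1667) + (-0.6667)·(1.8333) + (0.3333)·(-1.1667) + (-0.6667)·(-2.1667)) / 5 = 12.3333/5 = 2.4667
  S[X_2,X_2] = ((-0.1667)·(-0.1667) + (3.8333)·(3.8333) + (-2.1667)·(-2.1667) + (1.8333)·(1.8333) + (-1.1667)·(-1.1667) + (-2.1667)·(-2.1667)) / 5 = 28.8333/5 = 5.7667
  S = [[3.8667, 2.4667],
 [2.4667, 5.7667]].

Step 3 — invert S. det(S) = 3.8667·5.7667 - (2.4667)² = 16.2133.
  S^{-1} = (1/det) · [[d, -b], [-b, a]] = [[0.3557, -0.1521],
 [-0.1521, 0.2385]].

Step 4 — quadratic form (x̄ - mu_0)^T · S^{-1} · (x̄ - mu_0):
  S^{-1} · (x̄ - mu_0) = (-0.3988, -0.3207),
  (x̄ - mu_0)^T · [...] = (-2.3333)·(-0.3988) + (-2.8333)·(-0.3207) = 1.8394.

Step 5 — scale by n: T² = 6 · 1.8394 = 11.0362.

T² ≈ 11.0362


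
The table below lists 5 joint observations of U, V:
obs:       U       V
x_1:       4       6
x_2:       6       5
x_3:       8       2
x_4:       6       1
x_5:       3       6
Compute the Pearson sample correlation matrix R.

Step 1 — column means:
  mean(U) = (4 + 6 + 8 + 6 + 3) / 5 = 27/5 = 5.4
  mean(V) = (6 + 5 + 2 + 1 + 6) / 5 = 20/5 = 4

Step 2 — sample variances and covariances s[i,j] = (1/(n-1)) · Σ_k (x_{k,i} - mean_i) · (x_{k,j} - mean_j), with n-1 = 4:
  s[U,U] = ((-1.4)·(-1.4) + (0.6)·(0.6) + (2.6)·(2.6) + (0.6)·(0.6) + (-2.4)·(-2.4)) / 4 = 15.2/4 = 3.8
  s[U,V] = ((-1.4)·(2) + (0.6)·(1) + (2.6)·(-2) + (0.6)·(-3) + (-2.4)·(2)) / 4 = -14/4 = -3.5
  s[V,V] = ((2)·(2) + (1)·(1) + (-2)·(-2) + (-3)·(-3) + (2)·(2)) / 4 = 22/4 = 5.5
  Sample standard deviations s_i = √(s[i,i]):
  s(U) = √(3.8) = 1.9494
  s(V) = √(5.5) = 2.3452

Step 3 — r_{ij} = s_{ij} / (s_i · s_j):
  r[U,U] = 1 (diagonal).
  r[U,V] = -3.5 / (1.9494 · 2.3452) = -3.5 / 4.5717 = -0.7656
  r[V,V] = 1 (diagonal).

R is symmetric with unit diagonal. Assembling:

R = [[1, -0.7656],
 [-0.7656, 1]]


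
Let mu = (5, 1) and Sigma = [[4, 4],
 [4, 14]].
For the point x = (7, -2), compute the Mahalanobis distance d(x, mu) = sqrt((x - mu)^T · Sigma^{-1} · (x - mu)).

Step 1 — centre the observation: (x - mu) = (2, -3).

Step 2 — invert Sigma. det(Sigma) = 4·14 - (4)² = 40.
  Sigma^{-1} = (1/det) · [[d, -b], [-b, a]] = [[0.35, -0.1],
 [-0.1, 0.1]].

Step 3 — form the quadratic (x - mu)^T · Sigma^{-1} · (x - mu):
  Sigma^{-1} · (x - mu) = (1, -0.5).
  (x - mu)^T · [Sigma^{-1} · (x - mu)] = (2)·(1) + (-3)·(-0.5) = 3.5.

Step 4 — take square root: d = √(3.5) ≈ 1.8708.

d(x, mu) = √(3.5) ≈ 1.8708


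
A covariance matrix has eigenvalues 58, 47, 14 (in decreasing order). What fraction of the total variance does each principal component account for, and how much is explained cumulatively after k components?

Step 1 — total variance = trace(Sigma) = Σ λ_i = 58 + 47 + 14 = 119.

Step 2 — fraction explained by component i = λ_i / Σ λ:
  PC1: 58/119 = 0.4874
  PC2: 47/119 = 0.395
  PC3: 14/119 = 0.1176

Step 3 — cumulative fraction after k components = (λ_1 + ... + λ_k) / Σ λ:
  k = 1: 58/119 = 0.4874
  k = 2: (58 + 47)/119 = 105/119 = 0.8824
  k = 3: (58 + 47 + 14)/119 = 119/119 = 1

Summary (fraction, with percent):

explained: PC1 0.4874 (48.74%), PC2 0.395 (39.5%), PC3 0.1176 (11.76%);  cumulative: 0.4874, 0.8824, 1


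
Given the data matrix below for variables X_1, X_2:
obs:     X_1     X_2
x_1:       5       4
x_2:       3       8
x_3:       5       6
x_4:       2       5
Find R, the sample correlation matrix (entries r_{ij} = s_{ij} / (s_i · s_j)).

Step 1 — column means:
  mean(X_1) = (5 + 3 + 5 + 2) / 4 = 15/4 = 3.75
  mean(X_2) = (4 + 8 + 6 + 5) / 4 = 23/4 = 5.75

Step 2 — sample variances and covariances s[i,j] = (1/(n-1)) · Σ_k (x_{k,i} - mean_i) · (x_{k,j} - mean_j), with n-1 = 3:
  s[X_1,X_1] = ((1.25)·(1.25) + (-0.75)·(-0.75) + (1.25)·(1.25) + (-1.75)·(-1.75)) / 3 = 6.75/3 = 2.25
  s[X_1,X_2] = ((1.25)·(-1.75) + (-0.75)·(2.25) + (1.25)·(0.25) + (-1.75)·(-0.75)) / 3 = -2.25/3 = -0.75
  s[X_2,X_2] = ((-1.75)·(-1.75) + (2.25)·(2.25) + (0.25)·(0.25) + (-0.75)·(-0.75)) / 3 = 8.75/3 = 2.9167
  Sample standard deviations s_i = √(s[i,i]):
  s(X_1) = √(2.25) = 1.5
  s(X_2) = √(2.9167) = 1.7078

Step 3 — r_{ij} = s_{ij} / (s_i · s_j):
  r[X_1,X_1] = 1 (diagonal).
  r[X_1,X_2] = -0.75 / (1.5 · 1.7078) = -0.75 / 2.5617 = -0.2928
  r[X_2,X_2] = 1 (diagonal).

R is symmetric with unit diagonal. Assembling:

R = [[1, -0.2928],
 [-0.2928, 1]]


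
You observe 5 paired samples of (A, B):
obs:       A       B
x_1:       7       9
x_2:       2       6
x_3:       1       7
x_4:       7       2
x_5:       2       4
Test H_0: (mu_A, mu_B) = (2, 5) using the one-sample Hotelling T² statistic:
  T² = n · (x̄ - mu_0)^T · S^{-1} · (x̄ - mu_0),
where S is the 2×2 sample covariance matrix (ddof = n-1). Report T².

Step 1 — sample mean vector:
  mean(A) = (7 + 2 + 1 + 7 + 2) / 5 = 19/5 = 3.8
  mean(B) = (9 + 6 + 7 + 2 + 4) / 5 = 28/5 = 5.6
  x̄ = (3.8, 5.6),  deviation x̄ - mu_0 = (3.8, 5.6) - (2, 5) = (1.8, 0.6).

Step 2 — sample covariance matrix, S[i,j] = (1/(n-1)) · Σ_k (x_{k,i} - mean_i) · (x_{k,j} - mean_j), divisor n-1 = 4:
  S[A,A] = ((3.2)·(3.2) + (-1.8)·(-1.8) + (-2.8)·(-2.8) + (3.2)·(3.2) + (-1.8)·(-1.8)) / 4 = 34.8/4 = 8.7
  S[A,B] = ((3.2)·(3.4) + (-1.8)·(0.4) + (-2.8)·(1.4) + (3.2)·(-3.6) + (-1.8)·(-1.6)) / 4 = -2.4/4 = -0.6
  S[B,B] = ((3.4)·(3.4) + (0.4)·(0.4) + (1.4)·(1.4) + (-3.6)·(-3.6) + (-1.6)·(-1.6)) / 4 = 29.2/4 = 7.3
  S = [[8.7, -0.6],
 [-0.6, 7.3]].

Step 3 — invert S. det(S) = 8.7·7.3 - (-0.6)² = 63.15.
  S^{-1} = (1/det) · [[d, -b], [-b, a]] = [[0.1156, 0.0095],
 [0.0095, 0.1378]].

Step 4 — quadratic form (x̄ - mu_0)^T · S^{-1} · (x̄ - mu_0):
  S^{-1} · (x̄ - mu_0) = (0.2138, 0.0998),
  (x̄ - mu_0)^T · [...] = (1.8)·(0.2138) + (0.6)·(0.0998) = 0.4447.

Step 5 — scale by n: T² = 5 · 0.4447 = 2.2233.

T² ≈ 2.2233


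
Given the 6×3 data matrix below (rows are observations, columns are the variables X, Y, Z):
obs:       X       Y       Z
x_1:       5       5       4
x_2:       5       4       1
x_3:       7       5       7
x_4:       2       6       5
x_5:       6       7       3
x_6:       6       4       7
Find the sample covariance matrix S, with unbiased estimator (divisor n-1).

Step 1 — column means:
  mean(X) = (5 + 5 + 7 + 2 + 6 + 6) / 6 = 31/6 = 5.1667
  mean(Y) = (5 + 4 + 5 + 6 + 7 + 4) / 6 = 31/6 = 5.1667
  mean(Z) = (4 + 1 + 7 + 5 + 3 + 7) / 6 = 27/6 = 4.5

Step 2 — sample covariance S[i,j] = (1/(n-1)) · Σ_k (x_{k,i} - mean_i) · (x_{k,j} - mean_j), with n-1 = 5.
  S[X,X] = ((-0.1667)·(-0.1667) + (-0.1667)·(-0.1667) + (1.8333)·(1.8333) + (-3.1667)·(-3.1667) + (0.8333)·(0.8333) + (0.8333)·(0.8333)) / 5 = 14.8333/5 = 2.9667
  S[X,Y] = ((-0.1667)·(-0.1667) + (-0.1667)·(-1.1667) + (1.8333)·(-0.1667) + (-3.1667)·(0.8333) + (0.8333)·(1.8333) + (0.8333)·(-1.1667)) / 5 = -2.1667/5 = -0.4333
  S[X,Z] = ((-0.1667)·(-0.5) + (-0.1667)·(-3.5) + (1.8333)·(2.5) + (-3.1667)·(0.5) + (0.8333)·(-1.5) + (0.8333)·(2.5)) / 5 = 4.5/5 = 0.9
  S[Y,Y] = ((-0.1667)·(-0.1667) + (-1.1667)·(-1.1667) + (-0.1667)·(-0.1667) + (0.8333)·(0.8333) + (1.8333)·(1.8333) + (-1.1667)·(-1.1667)) / 5 = 6.8333/5 = 1.3667
  S[Y,Z] = ((-0.1667)·(-0.5) + (-1.1667)·(-3.5) + (-0.1667)·(2.5) + (0.8333)·(0.5) + (1.8333)·(-1.5) + (-1.1667)·(2.5)) / 5 = -1.5/5 = -0.3
  S[Z,Z] = ((-0.5)·(-0.5) + (-3.5)·(-3.5) + (2.5)·(2.5) + (0.5)·(0.5) + (-1.5)·(-1.5) + (2.5)·(2.5)) / 5 = 27.5/5 = 5.5

S is symmetric (S[j,i] = S[i,j]). Assembling:

S = [[2.9667, -0.4333, 0.9],
 [-0.4333, 1.3667, -0.3],
 [0.9, -0.3, 5.5]]


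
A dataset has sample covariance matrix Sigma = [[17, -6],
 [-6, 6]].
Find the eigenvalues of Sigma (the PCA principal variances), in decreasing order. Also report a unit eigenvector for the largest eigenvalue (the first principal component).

Step 1 — characteristic polynomial of 2×2 Sigma:
  det(Sigma - λI) = λ² - trace · λ + det = 0.
  trace = 17 + 6 = 23, det = 17·6 - (-6)² = 66.
Step 2 — discriminant:
  Δ = trace² - 4·det = 529 - 264 = 265.
Step 3 — eigenvalues:
  λ = (trace ± √Δ)/2 = (23 ± 16.2788)/2,
  λ_1 = 19.6394,  λ_2 = 3.3606.

Step 4 — unit eigenvector for λ_1: solve (Sigma - λ_1 I)v = 0. First row:
  (17 - 19.6394)·v_x + (-6)·v_y = 0, i.e. (-2.6394)·v_x + (-6)·v_y = 0,
  so v ∝ (b, λ_1 - a) = (-6, 2.6394); multiply by -1 so the first entry is positive: u = (6, -2.6394).
  ||u|| = √((6)² + (-2.6394)²) = √(42.9665) ≈ 6.5549,
  v_1 = u/||u|| ≈ (0.9153, -0.4027) (||v_1|| = 1).

λ_1 = 19.6394,  λ_2 = 3.3606;  v_1 ≈ (0.9153, -0.4027)


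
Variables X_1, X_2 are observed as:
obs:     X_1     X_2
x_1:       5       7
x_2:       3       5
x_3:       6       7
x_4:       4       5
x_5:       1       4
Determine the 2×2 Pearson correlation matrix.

Step 1 — column means:
  mean(X_1) = (5 + 3 + 6 + 4 + 1) / 5 = 19/5 = 3.8
  mean(X_2) = (7 + 5 + 7 + 5 + 4) / 5 = 28/5 = 5.6

Step 2 — sample variances and covariances s[i,j] = (1/(n-1)) · Σ_k (x_{k,i} - mean_i) · (x_{k,j} - mean_j), with n-1 = 4:
  s[X_1,X_1] = ((1.2)·(1.2) + (-0.8)·(-0.8) + (2.2)·(2.2) + (0.2)·(0.2) + (-2.8)·(-2.8)) / 4 = 14.8/4 = 3.7
  s[X_1,X_2] = ((1.2)·(1.4) + (-0.8)·(-0.6) + (2.2)·(1.4) + (0.2)·(-0.6) + (-2.8)·(-1.6)) / 4 = 9.6/4 = 2.4
  s[X_2,X_2] = ((1.4)·(1.4) + (-0.6)·(-0.6) + (1.4)·(1.4) + (-0.6)·(-0.6) + (-1.6)·(-1.6)) / 4 = 7.2/4 = 1.8
  Sample standard deviations s_i = √(s[i,i]):
  s(X_1) = √(3.7) = 1.9235
  s(X_2) = √(1.8) = 1.3416

Step 3 — r_{ij} = s_{ij} / (s_i · s_j):
  r[X_1,X_1] = 1 (diagonal).
  r[X_1,X_2] = 2.4 / (1.9235 · 1.3416) = 2.4 / 2.5807 = 0.93
  r[X_2,X_2] = 1 (diagonal).

R is symmetric with unit diagonal. Assembling:

R = [[1, 0.93],
 [0.93, 1]]


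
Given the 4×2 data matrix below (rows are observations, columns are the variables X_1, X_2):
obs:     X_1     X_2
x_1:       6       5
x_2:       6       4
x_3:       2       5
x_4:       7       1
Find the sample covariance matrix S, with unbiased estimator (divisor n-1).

Step 1 — column means:
  mean(X_1) = (6 + 6 + 2 + 7) / 4 = 21/4 = 5.25
  mean(X_2) = (5 + 4 + 5 + 1) / 4 = 15/4 = 3.75

Step 2 — sample covariance S[i,j] = (1/(n-1)) · Σ_k (x_{k,i} - mean_i) · (x_{k,j} - mean_j), with n-1 = 3.
  S[X_1,X_1] = ((0.75)·(0.75) + (0.75)·(0.75) + (-3.25)·(-3.25) + (1.75)·(1.75)) / 3 = 14.75/3 = 4.9167
  S[X_1,X_2] = ((0.75)·(1.25) + (0.75)·(0.25) + (-3.25)·(1.25) + (1.75)·(-2.75)) / 3 = -7.75/3 = -2.5833
  S[X_2,X_2] = ((1.25)·(1.25) + (0.25)·(0.25) + (1.25)·(1.25) + (-2.75)·(-2.75)) / 3 = 10.75/3 = 3.5833

S is symmetric (S[j,i] = S[i,j]). Assembling:

S = [[4.9167, -2.5833],
 [-2.5833, 3.5833]]


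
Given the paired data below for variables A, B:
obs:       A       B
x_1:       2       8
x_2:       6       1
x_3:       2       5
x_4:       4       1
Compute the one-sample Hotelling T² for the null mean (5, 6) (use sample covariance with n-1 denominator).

Step 1 — sample mean vector:
  mean(A) = (2 + 6 + 2 + 4) / 4 = 14/4 = 3.5
  mean(B) = (8 + 1 + 5 + 1) / 4 = 15/4 = 3.75
  x̄ = (3.5, 3.75),  deviation x̄ - mu_0 = (3.5, 3.75) - (5, 6) = (-1.5, -2.25).

Step 2 — sample covariance matrix, S[i,j] = (1/(n-1)) · Σ_k (x_{k,i} - mean_i) · (x_{k,j} - mean_j), divisor n-1 = 3:
  S[A,A] = ((-1.5)·(-1.5) + (2.5)·(2.5) + (-1.5)·(-1.5) + (0.5)·(0.5)) / 3 = 11/3 = 3.6667
  S[A,B] = ((-1.5)·(4.25) + (2.5)·(-2.75) + (-1.5)·(1.25) + (0.5)·(-2.75)) / 3 = -16.5/3 = -5.5
  S[B,B] = ((4.25)·(4.25) + (-2.75)·(-2.75) + (1.25)·(1.25) + (-2.75)·(-2.75)) / 3 = 34.75/3 = 11.5833
  S = [[3.6667, -5.5],
 [-5.5, 11.5833]].

Step 3 — invert S. det(S) = 3.6667·11.5833 - (-5.5)² = 12.2222.
  S^{-1} = (1/det) · [[d, -b], [-b, a]] = [[0.9477, 0.45],
 [0.45, 0.3]].

Step 4 — quadratic form (x̄ - mu_0)^T · S^{-1} · (x̄ - mu_0):
  S^{-1} · (x̄ - mu_0) = (-2.4341, -1.35),
  (x̄ - mu_0)^T · [...] = (-1.5)·(-2.4341) + (-2.25)·(-1.35) = 6.6886.

Step 5 — scale by n: T² = 4 · 6.6886 = 26.7545.

T² ≈ 26.7545


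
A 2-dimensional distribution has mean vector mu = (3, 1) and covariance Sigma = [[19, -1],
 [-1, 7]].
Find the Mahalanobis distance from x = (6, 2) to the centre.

Step 1 — centre the observation: (x - mu) = (3, 1).

Step 2 — invert Sigma. det(Sigma) = 19·7 - (-1)² = 132.
  Sigma^{-1} = (1/det) · [[d, -b], [-b, a]] = [[0.053, 0.0076],
 [0.0076, 0.1439]].

Step 3 — form the quadratic (x - mu)^T · Sigma^{-1} · (x - mu):
  Sigma^{-1} · (x - mu) = (0.1667, 0.1667).
  (x - mu)^T · [Sigma^{-1} · (x - mu)] = (3)·(0.1667) + (1)·(0.1667) = 0.6667.

Step 4 — take square root: d = √(0.6667) ≈ 0.8165.

d(x, mu) = √(0.6667) ≈ 0.8165


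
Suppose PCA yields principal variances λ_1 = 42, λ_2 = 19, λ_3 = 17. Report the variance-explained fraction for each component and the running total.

Step 1 — total variance = trace(Sigma) = Σ λ_i = 42 + 19 + 17 = 78.

Step 2 — fraction explained by component i = λ_i / Σ λ:
  PC1: 42/78 = 0.5385
  PC2: 19/78 = 0.2436
  PC3: 17/78 = 0.2179

Step 3 — cumulative fraction after k components = (λ_1 + ... + λ_k) / Σ λ:
  k = 1: 42/78 = 0.5385
  k = 2: (42 + 19)/78 = 61/78 = 0.7821
  k = 3: (42 + 19 + 17)/78 = 78/78 = 1

Summary (fraction, with percent):

explained: PC1 0.5385 (53.85%), PC2 0.2436 (24.36%), PC3 0.2179 (21.79%);  cumulative: 0.5385, 0.7821, 1


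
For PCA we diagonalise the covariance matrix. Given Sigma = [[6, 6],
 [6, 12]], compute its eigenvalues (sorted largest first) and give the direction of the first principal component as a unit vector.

Step 1 — characteristic polynomial of 2×2 Sigma:
  det(Sigma - λI) = λ² - trace · λ + det = 0.
  trace = 6 + 12 = 18, det = 6·12 - (6)² = 36.
Step 2 — discriminant:
  Δ = trace² - 4·det = 324 - 144 = 180.
Step 3 — eigenvalues:
  λ = (trace ± √Δ)/2 = (18 ± 13.4164)/2,
  λ_1 = 15.7082,  λ_2 = 2.2918.

Step 4 — unit eigenvector for λ_1: solve (Sigma - λ_1 I)v = 0. First row:
  (6 - 15.7082)·v_x + (6)·v_y = 0, i.e. (-9.7082)·v_x + (6)·v_y = 0,
  so v ∝ (b, λ_1 - a) = (6, 9.7082) = u.
  ||u|| = √((6)² + (9.7082)²) = √(130.2492) ≈ 11.4127,
  v_1 = u/||u|| ≈ (0.5257, 0.8507) (||v_1|| = 1).

λ_1 = 15.7082,  λ_2 = 2.2918;  v_1 ≈ (0.5257, 0.8507)


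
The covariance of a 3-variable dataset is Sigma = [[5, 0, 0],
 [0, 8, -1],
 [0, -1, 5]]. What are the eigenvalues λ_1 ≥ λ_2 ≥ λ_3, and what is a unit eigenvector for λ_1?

Step 1 — characteristic polynomial p(λ) = det(λI - Sigma) = λ³ - tr·λ² + c_1·λ - det, where tr = trace, c_1 = sum of the principal 2×2 minors, det = det(Sigma):
  tr = 5 + 8 + 5 = 18,
  c_1 = (5·8 - (0)²) + (5·5 - (0)²) + (8·5 - (-1)²) = 40 + 25 + 39 = 104,
  det = 5·(8·5 - (-1)²) - (0)·((0)·5 - (-1)·(0)) + (0)·((0)·(-1) - 8·(0)) = 5·(39) - (0)·(0) + (0)·(0) = 195.
  So p(λ) = λ³ - 18λ² + 104λ - 195.
Step 2 — look for an integer root (rational root theorem: any rational root is an integer divisor of 195). Testing λ = 5:
  p(5) = 125 - 450 + 520 - 195 = 0  ✓
  Dividing out (λ - 5): p(λ) = (λ - 5)(λ² - 13λ + 39).
Step 3 — remaining eigenvalues from the quadratic λ² - 13λ + 39 = 0:
  Δ = 13² - 4·39 = 169 - 156 = 13,  λ = (13 ± √13)/2 = (13 ± 3.6056)/2 ≈ 8.3028 or 4.6972.
  Sorted: λ_1 = 8.3028,  λ_2 = 5,  λ_3 = 4.6972  (check: sum = 18 = tr ✓).

Step 4 — unit eigenvector for λ_1 ≈ 8.3028: v spans the null space of (Sigma - λ_1 I), whose rows are
  r_1 = (-3.3028, 0, 0),  r_2 = (0, -0.3028, -1),  r_3 = (0, -1, -3.3028).
  v is orthogonal to every row, so take v ∝ r_1 × r_2 = ((0)·(-1) - (0)·(-0.3028), (0)·(0) - (-3.3028)·(-1), (-3.3028)·(-0.3028) - (0)·(0)) ≈ (0, -3.3028, 1).
  Rescale (multiply by -1 so the first nonzero entry is positive): u = (0, 3.3028, -1).
  ||u|| = √((0)² + (3.3028)² + (-1)²) = √(11.9083) ≈ 3.4508,  v_1 = u/||u|| ≈ (0, 0.9571, -0.2898) (||v_1|| = 1).

λ_1 = 8.3028,  λ_2 = 5,  λ_3 = 4.6972;  v_1 ≈ (0, 0.9571, -0.2898)


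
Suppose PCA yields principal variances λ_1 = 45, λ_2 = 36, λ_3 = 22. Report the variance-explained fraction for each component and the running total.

Step 1 — total variance = trace(Sigma) = Σ λ_i = 45 + 36 + 22 = 103.

Step 2 — fraction explained by component i = λ_i / Σ λ:
  PC1: 45/103 = 0.4369
  PC2: 36/103 = 0.3495
  PC3: 22/103 = 0.2136

Step 3 — cumulative fraction after k components = (λ_1 + ... + λ_k) / Σ λ:
  k = 1: 45/103 = 0.4369
  k = 2: (45 + 36)/103 = 81/103 = 0.7864
  k = 3: (45 + 36 + 22)/103 = 103/103 = 1

Summary (fraction, with percent):

explained: PC1 0.4369 (43.69%), PC2 0.3495 (34.95%), PC3 0.2136 (21.36%);  cumulative: 0.4369, 0.7864, 1


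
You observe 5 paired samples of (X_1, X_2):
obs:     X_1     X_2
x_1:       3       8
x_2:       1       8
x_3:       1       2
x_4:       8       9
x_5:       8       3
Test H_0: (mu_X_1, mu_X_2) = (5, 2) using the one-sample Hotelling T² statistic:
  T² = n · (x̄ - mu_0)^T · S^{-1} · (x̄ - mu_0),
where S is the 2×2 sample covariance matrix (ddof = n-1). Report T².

Step 1 — sample mean vector:
  mean(X_1) = (3 + 1 + 1 + 8 + 8) / 5 = 21/5 = 4.2
  mean(X_2) = (8 + 8 + 2 + 9 + 3) / 5 = 30/5 = 6
  x̄ = (4.2, 6),  deviation x̄ - mu_0 = (4.2, 6) - (5, 2) = (-0.8, 4).

Step 2 — sample covariance matrix, S[i,j] = (1/(n-1)) · Σ_k (x_{k,i} - mean_i) · (x_{k,j} - mean_j), divisor n-1 = 4:
  S[X_1,X_1] = ((-1.2)·(-1.2) + (-3.2)·(-3.2) + (-3.2)·(-3.2) + (3.8)·(3.8) + (3.8)·(3.8)) / 4 = 50.8/4 = 12.7
  S[X_1,X_2] = ((-1.2)·(2) + (-3.2)·(2) + (-3.2)·(-4) + (3.8)·(3) + (3.8)·(-3)) / 4 = 4/4 = 1
  S[X_2,X_2] = ((2)·(2) + (2)·(2) + (-4)·(-4) + (3)·(3) + (-3)·(-3)) / 4 = 42/4 = 10.5
  S = [[12.7, 1],
 [1, 10.5]].

Step 3 — invert S. det(S) = 12.7·10.5 - (1)² = 132.35.
  S^{-1} = (1/det) · [[d, -b], [-b, a]] = [[0.0793, -0.0076],
 [-0.0076, 0.096]].

Step 4 — quadratic form (x̄ - mu_0)^T · S^{-1} · (x̄ - mu_0):
  S^{-1} · (x̄ - mu_0) = (-0.0937, 0.3899),
  (x̄ - mu_0)^T · [...] = (-0.8)·(-0.0937) + (4)·(0.3899) = 1.6345.

Step 5 — scale by n: T² = 5 · 1.6345 = 8.1723.

T² ≈ 8.1723


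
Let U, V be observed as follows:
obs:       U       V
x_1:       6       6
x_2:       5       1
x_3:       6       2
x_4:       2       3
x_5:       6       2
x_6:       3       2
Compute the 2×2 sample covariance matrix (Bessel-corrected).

Step 1 — column means:
  mean(U) = (6 + 5 + 6 + 2 + 6 + 3) / 6 = 28/6 = 4.6667
  mean(V) = (6 + 1 + 2 + 3 + 2 + 2) / 6 = 16/6 = 2.6667

Step 2 — sample covariance S[i,j] = (1/(n-1)) · Σ_k (x_{k,i} - mean_i) · (x_{k,j} - mean_j), with n-1 = 5.
  S[U,U] = ((1.3333)·(1.3333) + (0.3333)·(0.3333) + (1.3333)·(1.3333) + (-2.6667)·(-2.6667) + (1.3333)·(1.3333) + (-1.6667)·(-1.6667)) / 5 = 15.3333/5 = 3.0667
  S[U,V] = ((1.3333)·(3.3333) + (0.3333)·(-1.6667) + (1.3333)·(-0.6667) + (-2.6667)·(0.3333) + (1.3333)·(-0.6667) + (-1.6667)·(-0.6667)) / 5 = 2.3333/5 = 0.4667
  S[V,V] = ((3.3333)·(3.3333) + (-1.6667)·(-1.6667) + (-0.6667)·(-0.6667) + (0.3333)·(0.3333) + (-0.6667)·(-0.6667) + (-0.6667)·(-0.6667)) / 5 = 15.3333/5 = 3.0667

S is symmetric (S[j,i] = S[i,j]). Assembling:

S = [[3.0667, 0.4667],
 [0.4667, 3.0667]]


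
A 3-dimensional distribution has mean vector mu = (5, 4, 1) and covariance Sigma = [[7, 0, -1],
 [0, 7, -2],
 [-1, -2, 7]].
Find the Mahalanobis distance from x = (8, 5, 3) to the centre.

Step 1 — centre the observation: (x - mu) = (3, 1, 2).

Step 2 — invert Sigma (cofactor / det for 3×3, or solve directly):
  Sigma^{-1} = [[0.1461, 0.0065, 0.0227],
 [0.0065, 0.1558, 0.0455],
 [0.0227, 0.0455, 0.1591]].

Step 3 — form the quadratic (x - mu)^T · Sigma^{-1} · (x - mu):
  Sigma^{-1} · (x - mu) = (0.4903, 0.2662, 0.4318).
  (x - mu)^T · [Sigma^{-1} · (x - mu)] = (3)·(0.4903) + (1)·(0.2662) + (2)·(0.4318) = 2.6006.

Step 4 — take square root: d = √(2.6006) ≈ 1.6127.

d(x, mu) = √(2.6006) ≈ 1.6127


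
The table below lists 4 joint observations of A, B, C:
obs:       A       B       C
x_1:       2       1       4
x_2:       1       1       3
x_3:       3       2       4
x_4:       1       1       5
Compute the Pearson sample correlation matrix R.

Step 1 — column means:
  mean(A) = (2 + 1 + 3 + 1) / 4 = 7/4 = 1.75
  mean(B) = (1 + 1 + 2 + 1) / 4 = 5/4 = 1.25
  mean(C) = (4 + 3 + 4 + 5) / 4 = 16/4 = 4

Step 2 — sample variances and covariances s[i,j] = (1/(n-1)) · Σ_k (x_{k,i} - mean_i) · (x_{k,j} - mean_j), with n-1 = 3:
  s[A,A] = ((0.25)·(0.25) + (-0.75)·(-0.75) + (1.25)·(1.25) + (-0.75)·(-0.75)) / 3 = 2.75/3 = 0.9167
  s[A,B] = ((0.25)·(-0.25) + (-0.75)·(-0.25) + (1.25)·(0.75) + (-0.75)·(-0.25)) / 3 = 1.25/3 = 0.4167
  s[A,C] = ((0.25)·(0) + (-0.75)·(-1) + (1.25)·(0) + (-0.75)·(1)) / 3 = 0/3 = 0
  s[B,B] = ((-0.25)·(-0.25) + (-0.25)·(-0.25) + (0.75)·(0.75) + (-0.25)·(-0.25)) / 3 = 0.75/3 = 0.25
  s[B,C] = ((-0.25)·(0) + (-0.25)·(-1) + (0.75)·(0) + (-0.25)·(1)) / 3 = 0/3 = 0
  s[C,C] = ((0)·(0) + (-1)·(-1) + (0)·(0) + (1)·(1)) / 3 = 2/3 = 0.6667
  Sample standard deviations s_i = √(s[i,i]):
  s(A) = √(0.9167) = 0.9574
  s(B) = √(0.25) = 0.5
  s(C) = √(0.6667) = 0.8165

Step 3 — r_{ij} = s_{ij} / (s_i · s_j):
  r[A,A] = 1 (diagonal).
  r[A,B] = 0.4167 / (0.9574 · 0.5) = 0.4167 / 0.4787 = 0.8704
  r[A,C] = 0 / (0.9574 · 0.8165) = 0 / 0.7817 = 0
  r[B,B] = 1 (diagonal).
  r[B,C] = 0 / (0.5 · 0.8165) = 0 / 0.4082 = 0
  r[C,C] = 1 (diagonal).

R is symmetric with unit diagonal. Assembling:

R = [[1, 0.8704, 0],
 [0.8704, 1, 0],
 [0, 0, 1]]


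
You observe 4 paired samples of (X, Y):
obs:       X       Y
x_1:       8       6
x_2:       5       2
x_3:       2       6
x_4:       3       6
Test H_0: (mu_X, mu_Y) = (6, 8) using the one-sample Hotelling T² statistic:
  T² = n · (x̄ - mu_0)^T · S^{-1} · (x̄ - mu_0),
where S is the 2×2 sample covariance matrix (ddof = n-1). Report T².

Step 1 — sample mean vector:
  mean(X) = (8 + 5 + 2 + 3) / 4 = 18/4 = 4.5
  mean(Y) = (6 + 2 + 6 + 6) / 4 = 20/4 = 5
  x̄ = (4.5, 5),  deviation x̄ - mu_0 = (4.5, 5) - (6, 8) = (-1.5, -3).

Step 2 — sample covariance matrix, S[i,j] = (1/(n-1)) · Σ_k (x_{k,i} - mean_i) · (x_{k,j} - mean_j), divisor n-1 = 3:
  S[X,X] = ((3.5)·(3.5) + (0.5)·(0.5) + (-2.5)·(-2.5) + (-1.5)·(-1.5)) / 3 = 21/3 = 7
  S[X,Y] = ((3.5)·(1) + (0.5)·(-3) + (-2.5)·(1) + (-1.5)·(1)) / 3 = -2/3 = -0.6667
  S[Y,Y] = ((1)·(1) + (-3)·(-3) + (1)·(1) + (1)·(1)) / 3 = 12/3 = 4
  S = [[7, -0.6667],
 [-0.6667, 4]].

Step 3 — invert S. det(S) = 7·4 - (-0.6667)² = 27.5556.
  S^{-1} = (1/det) · [[d, -b], [-b, a]] = [[0.1452, 0.0242],
 [0.0242, 0.254]].

Step 4 — quadratic form (x̄ - mu_0)^T · S^{-1} · (x̄ - mu_0):
  S^{-1} · (x̄ - mu_0) = (-0.2903, -0.7984),
  (x̄ - mu_0)^T · [...] = (-1.5)·(-0.2903) + (-3)·(-0.7984) = 2.8306.

Step 5 — scale by n: T² = 4 · 2.8306 = 11.3226.

T² ≈ 11.3226


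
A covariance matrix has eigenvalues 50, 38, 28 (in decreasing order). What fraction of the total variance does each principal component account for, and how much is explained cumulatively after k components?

Step 1 — total variance = trace(Sigma) = Σ λ_i = 50 + 38 + 28 = 116.

Step 2 — fraction explained by component i = λ_i / Σ λ:
  PC1: 50/116 = 0.431
  PC2: 38/116 = 0.3276
  PC3: 28/116 = 0.2414

Step 3 — cumulative fraction after k components = (λ_1 + ... + λ_k) / Σ λ:
  k = 1: 50/116 = 0.431
  k = 2: (50 + 38)/116 = 88/116 = 0.7586
  k = 3: (50 + 38 + 28)/116 = 116/116 = 1

Summary (fraction, with percent):

explained: PC1 0.431 (43.1%), PC2 0.3276 (32.76%), PC3 0.2414 (24.14%);  cumulative: 0.431, 0.7586, 1


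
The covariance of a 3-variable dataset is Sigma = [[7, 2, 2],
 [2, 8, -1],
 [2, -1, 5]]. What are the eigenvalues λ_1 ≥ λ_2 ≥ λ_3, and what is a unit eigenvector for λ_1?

Step 1 — characteristic polynomial p(λ) = det(λI - Sigma) = λ³ - tr·λ² + c_1·λ - det, where tr = trace, c_1 = sum of the principal 2×2 minors, det = det(Sigma):
  tr = 7 + 8 + 5 = 20,
  c_1 = (7·8 - (2)²) + (7·5 - (2)²) + (8·5 - (-1)²) = 52 + 31 + 39 = 122,
  det = 7·(8·5 - (-1)²) - (2)·((2)·5 - (-1)·(2)) + (2)·((2)·(-1) - 8·(2)) = 7·(39) - (2)·(12) + (2)·(-18) = 213.
  So p(λ) = λ³ - 20λ² + 122λ - 213.
Step 2 — look for an integer root (rational root theorem: any rational root is an integer divisor of 213). Testing λ = 3:
  p(3) = 27 - 180 + 366 - 213 = 0  ✓
  Dividing out (λ - 3): p(λ) = (λ - 3)(λ² - 17λ + 71).
Step 3 — remaining eigenvalues from the quadratic λ² - 17λ + 71 = 0:
  Δ = 17² - 4·71 = 289 - 284 = 5,  λ = (17 ± √5)/2 = (17 ± 2.2361)/2 ≈ 9.618 or 7.382.
  Sorted: λ_1 = 9.618,  λ_2 = 7.382,  λ_3 = 3  (check: sum = 20 = tr ✓).

Step 4 — unit eigenvector for λ_1 ≈ 9.618: v spans the null space of (Sigma - λ_1 I), whose rows are
  r_1 = (-2.618, 2, 2),  r_2 = (2, -1.618, -1),  r_3 = (2, -1, -4.618).
  v is orthogonal to every row, so take v ∝ r_1 × r_2 = ((2)·(-1) - (2)·(-1.618), (2)·(2) - (-2.618)·(-1), (-2.618)·(-1.618) - (2)·(2)) ≈ (1.2361, 1.382, 0.2361).
  Let u = (1.2361, 1.382, 0.2361).
  ||u|| = √((1.2361)² + (1.382)² + (0.2361)²) = √(3.4934) ≈ 1.8691,  v_1 = u/||u|| ≈ (0.6613, 0.7394, 0.1263) (||v_1|| = 1).

λ_1 = 9.618,  λ_2 = 7.382,  λ_3 = 3;  v_1 ≈ (0.6613, 0.7394, 0.1263)


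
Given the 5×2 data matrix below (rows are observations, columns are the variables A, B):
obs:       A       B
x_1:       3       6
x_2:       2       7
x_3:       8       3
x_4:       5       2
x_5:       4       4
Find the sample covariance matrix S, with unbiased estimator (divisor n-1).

Step 1 — column means:
  mean(A) = (3 + 2 + 8 + 5 + 4) / 5 = 22/5 = 4.4
  mean(B) = (6 + 7 + 3 + 2 + 4) / 5 = 22/5 = 4.4

Step 2 — sample covariance S[i,j] = (1/(n-1)) · Σ_k (x_{k,i} - mean_i) · (x_{k,j} - mean_j), with n-1 = 4.
  S[A,A] = ((-1.4)·(-1.4) + (-2.4)·(-2.4) + (3.6)·(3.6) + (0.6)·(0.6) + (-0.4)·(-0.4)) / 4 = 21.2/4 = 5.3
  S[A,B] = ((-1.4)·(1.6) + (-2.4)·(2.6) + (3.6)·(-1.4) + (0.6)·(-2.4) + (-0.4)·(-0.4)) / 4 = -14.8/4 = -3.7
  S[B,B] = ((1.6)·(1.6) + (2.6)·(2.6) + (-1.4)·(-1.4) + (-2.4)·(-2.4) + (-0.4)·(-0.4)) / 4 = 17.2/4 = 4.3

S is symmetric (S[j,i] = S[i,j]). Assembling:

S = [[5.3, -3.7],
 [-3.7, 4.3]]


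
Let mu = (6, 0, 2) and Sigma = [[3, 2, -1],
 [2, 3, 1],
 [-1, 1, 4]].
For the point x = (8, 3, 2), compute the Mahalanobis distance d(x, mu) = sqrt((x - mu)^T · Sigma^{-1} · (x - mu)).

Step 1 — centre the observation: (x - mu) = (2, 3, 0).

Step 2 — invert Sigma (cofactor / det for 3×3, or solve directly):
  Sigma^{-1} = [[1.1, -0.9, 0.5],
 [-0.9, 1.1, -0.5],
 [0.5, -0.5, 0.5]].

Step 3 — form the quadratic (x - mu)^T · Sigma^{-1} · (x - mu):
  Sigma^{-1} · (x - mu) = (-0.5, 1.5, -0.5).
  (x - mu)^T · [Sigma^{-1} · (x - mu)] = (2)·(-0.5) + (3)·(1.5) + (0)·(-0.5) = 3.5.

Step 4 — take square root: d = √(3.5) ≈ 1.8708.

d(x, mu) = √(3.5) ≈ 1.8708


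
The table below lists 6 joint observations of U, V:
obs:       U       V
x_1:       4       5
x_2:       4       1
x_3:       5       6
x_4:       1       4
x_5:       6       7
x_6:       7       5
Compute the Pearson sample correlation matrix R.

Step 1 — column means:
  mean(U) = (4 + 4 + 5 + 1 + 6 + 7) / 6 = 27/6 = 4.5
  mean(V) = (5 + 1 + 6 + 4 + 7 + 5) / 6 = 28/6 = 4.6667

Step 2 — sample variances and covariances s[i,j] = (1/(n-1)) · Σ_k (x_{k,i} - mean_i) · (x_{k,j} - mean_j), with n-1 = 5:
  s[U,U] = ((-0.5)·(-0.5) + (-0.5)·(-0.5) + (0.5)·(0.5) + (-3.5)·(-3.5) + (1.5)·(1.5) + (2.5)·(2.5)) / 5 = 21.5/5 = 4.3
  s[U,V] = ((-0.5)·(0.3333) + (-0.5)·(-3.6667) + (0.5)·(1.3333) + (-3.5)·(-0.6667) + (1.5)·(2.3333) + (2.5)·(0.3333)) / 5 = 9/5 = 1.8
  s[V,V] = ((0.3333)·(0.3333) + (-3.6667)·(-3.6667) + (1.3333)·(1.3333) + (-0.6667)·(-0.6667) + (2.3333)·(2.3333) + (0.3333)·(0.3333)) / 5 = 21.3333/5 = 4.2667
  Sample standard deviations s_i = √(s[i,i]):
  s(U) = √(4.3) = 2.0736
  s(V) = √(4.2667) = 2.0656

Step 3 — r_{ij} = s_{ij} / (s_i · s_j):
  r[U,U] = 1 (diagonal).
  r[U,V] = 1.8 / (2.0736 · 2.0656) = 1.8 / 4.2833 = 0.4202
  r[V,V] = 1 (diagonal).

R is symmetric with unit diagonal. Assembling:

R = [[1, 0.4202],
 [0.4202, 1]]


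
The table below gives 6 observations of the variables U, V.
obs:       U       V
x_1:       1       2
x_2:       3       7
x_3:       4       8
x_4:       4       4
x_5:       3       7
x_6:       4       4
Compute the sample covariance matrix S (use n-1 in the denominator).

Step 1 — column means:
  mean(U) = (1 + 3 + 4 + 4 + 3 + 4) / 6 = 19/6 = 3.1667
  mean(V) = (2 + 7 + 8 + 4 + 7 + 4) / 6 = 32/6 = 5.3333

Step 2 — sample covariance S[i,j] = (1/(n-1)) · Σ_k (x_{k,i} - mean_i) · (x_{k,j} - mean_j), with n-1 = 5.
  S[U,U] = ((-2.1667)·(-2.1667) + (-0.1667)·(-0.1667) + (0.8333)·(0.8333) + (0.8333)·(0.8333) + (-0.1667)·(-0.1667) + (0.8333)·(0.8333)) / 5 = 6.8333/5 = 1.3667
  S[U,V] = ((-2.1667)·(-3.3333) + (-0.1667)·(1.6667) + (0.8333)·(2.6667) + (0.8333)·(-1.3333) + (-0.1667)·(1.6667) + (0.8333)·(-1.3333)) / 5 = 6.6667/5 = 1.3333
  S[V,V] = ((-3.3333)·(-3.3333) + (1.6667)·(1.6667) + (2.6667)·(2.6667) + (-1.3333)·(-1.3333) + (1.6667)·(1.6667) + (-1.3333)·(-1.3333)) / 5 = 27.3333/5 = 5.4667

S is symmetric (S[j,i] = S[i,j]). Assembling:

S = [[1.3667, 1.3333],
 [1.3333, 5.4667]]


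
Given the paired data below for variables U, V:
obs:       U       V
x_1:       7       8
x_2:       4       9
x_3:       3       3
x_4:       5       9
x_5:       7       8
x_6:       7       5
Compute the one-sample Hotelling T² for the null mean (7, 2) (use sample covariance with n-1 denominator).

Step 1 — sample mean vector:
  mean(U) = (7 + 4 + 3 + 5 + 7 + 7) / 6 = 33/6 = 5.5
  mean(V) = (8 + 9 + 3 + 9 + 8 + 5) / 6 = 42/6 = 7
  x̄ = (5.5, 7),  deviation x̄ - mu_0 = (5.5, 7) - (7, 2) = (-1.5, 5).

Step 2 — sample covariance matrix, S[i,j] = (1/(n-1)) · Σ_k (x_{k,i} - mean_i) · (x_{k,j} - mean_j), divisor n-1 = 5:
  S[U,U] = ((1.5)·(1.5) + (-1.5)·(-1.5) + (-2.5)·(-2.5) + (-0.5)·(-0.5) + (1.5)·(1.5) + (1.5)·(1.5)) / 5 = 15.5/5 = 3.1
  S[U,V] = ((1.5)·(1) + (-1.5)·(2) + (-2.5)·(-4) + (-0.5)·(2) + (1.5)·(1) + (1.5)·(-2)) / 5 = 6/5 = 1.2
  S[V,V] = ((1)·(1) + (2)·(2) + (-4)·(-4) + (2)·(2) + (1)·(1) + (-2)·(-2)) / 5 = 30/5 = 6
  S = [[3.1, 1.2],
 [1.2, 6]].

Step 3 — invert S. det(S) = 3.1·6 - (1.2)² = 17.16.
  S^{-1} = (1/det) · [[d, -b], [-b, a]] = [[0.3497, -0.0699],
 [-0.0699, 0.1807]].

Step 4 — quadratic form (x̄ - mu_0)^T · S^{-1} · (x̄ - mu_0):
  S^{-1} · (x̄ - mu_0) = (-0.8741, 1.0082),
  (x̄ - mu_0)^T · [...] = (-1.5)·(-0.8741) + (5)·(1.0082) = 6.352.

Step 5 — scale by n: T² = 6 · 6.352 = 38.1119.

T² ≈ 38.1119


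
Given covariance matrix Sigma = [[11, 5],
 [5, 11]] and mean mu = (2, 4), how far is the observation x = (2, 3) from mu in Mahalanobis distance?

Step 1 — centre the observation: (x - mu) = (0, -1).

Step 2 — invert Sigma. det(Sigma) = 11·11 - (5)² = 96.
  Sigma^{-1} = (1/det) · [[d, -b], [-b, a]] = [[0.1146, -0.0521],
 [-0.0521, 0.1146]].

Step 3 — form the quadratic (x - mu)^T · Sigma^{-1} · (x - mu):
  Sigma^{-1} · (x - mu) = (0.0521, -0.1146).
  (x - mu)^T · [Sigma^{-1} · (x - mu)] = (0)·(0.0521) + (-1)·(-0.1146) = 0.1146.

Step 4 — take square root: d = √(0.1146) ≈ 0.3385.

d(x, mu) = √(0.1146) ≈ 0.3385


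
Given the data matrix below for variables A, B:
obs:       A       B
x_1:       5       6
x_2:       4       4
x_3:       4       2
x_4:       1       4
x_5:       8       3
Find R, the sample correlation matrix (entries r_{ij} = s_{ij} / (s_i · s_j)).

Step 1 — column means:
  mean(A) = (5 + 4 + 4 + 1 + 8) / 5 = 22/5 = 4.4
  mean(B) = (6 + 4 + 2 + 4 + 3) / 5 = 19/5 = 3.8

Step 2 — sample variances and covariances s[i,j] = (1/(n-1)) · Σ_k (x_{k,i} - mean_i) · (x_{k,j} - mean_j), with n-1 = 4:
  s[A,A] = ((0.6)·(0.6) + (-0.4)·(-0.4) + (-0.4)·(-0.4) + (-3.4)·(-3.4) + (3.6)·(3.6)) / 4 = 25.2/4 = 6.3
  s[A,B] = ((0.6)·(2.2) + (-0.4)·(0.2) + (-0.4)·(-1.8) + (-3.4)·(0.2) + (3.6)·(-0.8)) / 4 = -1.6/4 = -0.4
  s[B,B] = ((2.2)·(2.2) + (0.2)·(0.2) + (-1.8)·(-1.8) + (0.2)·(0.2) + (-0.8)·(-0.8)) / 4 = 8.8/4 = 2.2
  Sample standard deviations s_i = √(s[i,i]):
  s(A) = √(6.3) = 2.51
  s(B) = √(2.2) = 1.4832

Step 3 — r_{ij} = s_{ij} / (s_i · s_j):
  r[A,A] = 1 (diagonal).
  r[A,B] = -0.4 / (2.51 · 1.4832) = -0.4 / 3.7229 = -0.1074
  r[B,B] = 1 (diagonal).

R is symmetric with unit diagonal. Assembling:

R = [[1, -0.1074],
 [-0.1074, 1]]


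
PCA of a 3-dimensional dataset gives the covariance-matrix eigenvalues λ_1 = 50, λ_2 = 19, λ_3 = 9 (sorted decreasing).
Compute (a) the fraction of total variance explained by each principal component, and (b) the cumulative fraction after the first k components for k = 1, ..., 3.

Step 1 — total variance = trace(Sigma) = Σ λ_i = 50 + 19 + 9 = 78.

Step 2 — fraction explained by component i = λ_i / Σ λ:
  PC1: 50/78 = 0.641
  PC2: 19/78 = 0.2436
  PC3: 9/78 = 0.1154

Step 3 — cumulative fraction after k components = (λ_1 + ... + λ_k) / Σ λ:
  k = 1: 50/78 = 0.641
  k = 2: (50 + 19)/78 = 69/78 = 0.8846
  k = 3: (50 + 19 + 9)/78 = 78/78 = 1

Summary (fraction, with percent):

explained: PC1 0.641 (64.1%), PC2 0.2436 (24.36%), PC3 0.1154 (11.54%);  cumulative: 0.641, 0.8846, 1


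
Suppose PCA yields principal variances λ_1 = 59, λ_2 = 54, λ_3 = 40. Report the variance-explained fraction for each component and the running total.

Step 1 — total variance = trace(Sigma) = Σ λ_i = 59 + 54 + 40 = 153.

Step 2 — fraction explained by component i = λ_i / Σ λ:
  PC1: 59/153 = 0.3856
  PC2: 54/153 = 0.3529
  PC3: 40/153 = 0.2614

Step 3 — cumulative fraction after k components = (λ_1 + ... + λ_k) / Σ λ:
  k = 1: 59/153 = 0.3856
  k = 2: (59 + 54)/153 = 113/153 = 0.7386
  k = 3: (59 + 54 + 40)/153 = 153/153 = 1

Summary (fraction, with percent):

explained: PC1 0.3856 (38.56%), PC2 0.3529 (35.29%), PC3 0.2614 (26.14%);  cumulative: 0.3856, 0.7386, 1


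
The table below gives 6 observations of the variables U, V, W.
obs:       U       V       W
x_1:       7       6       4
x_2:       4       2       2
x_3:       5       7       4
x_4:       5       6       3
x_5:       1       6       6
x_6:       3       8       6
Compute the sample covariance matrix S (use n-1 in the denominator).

Step 1 — column means:
  mean(U) = (7 + 4 + 5 + 5 + 1 + 3) / 6 = 25/6 = 4.1667
  mean(V) = (6 + 2 + 7 + 6 + 6 + 8) / 6 = 35/6 = 5.8333
  mean(W) = (4 + 2 + 4 + 3 + 6 + 6) / 6 = 25/6 = 4.1667

Step 2 — sample covariance S[i,j] = (1/(n-1)) · Σ_k (x_{k,i} - mean_i) · (x_{k,j} - mean_j), with n-1 = 5.
  S[U,U] = ((2.8333)·(2.8333) + (-0.1667)·(-0.1667) + (0.8333)·(0.8333) + (0.8333)·(0.8333) + (-3.1667)·(-3.1667) + (-1.1667)·(-1.1667)) / 5 = 20.8333/5 = 4.1667
  S[U,V] = ((2.8333)·(0.1667) + (-0.1667)·(-3.8333) + (0.8333)·(1.1667) + (0.8333)·(0.1667) + (-3.1667)·(0.1667) + (-1.1667)·(2.1667)) / 5 = -0.8333/5 = -0.1667
  S[U,W] = ((2.8333)·(-0.1667) + (-0.1667)·(-2.1667) + (0.8333)·(-0.1667) + (0.8333)·(-1.1667) + (-3.1667)·(1.8333) + (-1.1667)·(1.8333)) / 5 = -9.1667/5 = -1.8333
  S[V,V] = ((0.1667)·(0.1667) + (-3.8333)·(-3.8333) + (1.1667)·(1.1667) + (0.1667)·(0.1667) + (0.1667)·(0.1667) + (2.1667)·(2.1667)) / 5 = 20.8333/5 = 4.1667
  S[V,W] = ((0.1667)·(-0.1667) + (-3.8333)·(-2.1667) + (1.1667)·(-0.1667) + (0.1667)·(-1.1667) + (0.1667)·(1.8333) + (2.1667)·(1.8333)) / 5 = 12.1667/5 = 2.4333
  S[W,W] = ((-0.1667)·(-0.1667) + (-2.1667)·(-2.1667) + (-0.1667)·(-0.1667) + (-1.1667)·(-1.1667) + (1.8333)·(1.8333) + (1.8333)·(1.8333)) / 5 = 12.8333/5 = 2.5667

S is symmetric (S[j,i] = S[i,j]). Assembling:

S = [[4.1667, -0.1667, -1.8333],
 [-0.1667, 4.1667, 2.4333],
 [-1.8333, 2.4333, 2.5667]]


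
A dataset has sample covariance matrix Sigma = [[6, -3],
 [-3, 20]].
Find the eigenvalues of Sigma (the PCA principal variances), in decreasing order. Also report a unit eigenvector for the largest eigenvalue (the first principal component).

Step 1 — characteristic polynomial of 2×2 Sigma:
  det(Sigma - λI) = λ² - trace · λ + det = 0.
  trace = 6 + 20 = 26, det = 6·20 - (-3)² = 111.
Step 2 — discriminant:
  Δ = trace² - 4·det = 676 - 444 = 232.
Step 3 — eigenvalues:
  λ = (trace ± √Δ)/2 = (26 ± 15.2315)/2,
  λ_1 = 20.6158,  λ_2 = 5.3842.

Step 4 — unit eigenvector for λ_1: solve (Sigma - λ_1 I)v = 0. First row:
  (6 - 20.6158)·v_x + (-3)·v_y = 0, i.e. (-14.6158)·v_x + (-3)·v_y = 0,
  so v ∝ (b, λ_1 - a) = (-3, 14.6158); multiply by -1 so the first entry is positive: u = (3, -14.6158).
  ||u|| = √((3)² + (-14.6158)²) = √(222.6208) ≈ 14.9205,
  v_1 = u/||u|| ≈ (0.2011, -0.9796) (||v_1|| = 1).

λ_1 = 20.6158,  λ_2 = 5.3842;  v_1 ≈ (0.2011, -0.9796)


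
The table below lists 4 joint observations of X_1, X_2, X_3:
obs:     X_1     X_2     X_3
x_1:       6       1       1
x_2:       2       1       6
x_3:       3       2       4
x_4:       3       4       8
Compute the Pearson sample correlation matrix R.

Step 1 — column means:
  mean(X_1) = (6 + 2 + 3 + 3) / 4 = 14/4 = 3.5
  mean(X_2) = (1 + 1 + 2 + 4) / 4 = 8/4 = 2
  mean(X_3) = (1 + 6 + 4 + 8) / 4 = 19/4 = 4.75

Step 2 — sample variances and covariances s[i,j] = (1/(n-1)) · Σ_k (x_{k,i} - mean_i) · (x_{k,j} - mean_j), with n-1 = 3:
  s[X_1,X_1] = ((2.5)·(2.5) + (-1.5)·(-1.5) + (-0.5)·(-0.5) + (-0.5)·(-0.5)) / 3 = 9/3 = 3
  s[X_1,X_2] = ((2.5)·(-1) + (-1.5)·(-1) + (-0.5)·(0) + (-0.5)·(2)) / 3 = -2/3 = -0.6667
  s[X_1,X_3] = ((2.5)·(-3.75) + (-1.5)·(1.25) + (-0.5)·(-0.75) + (-0.5)·(3.25)) / 3 = -12.5/3 = -4.1667
  s[X_2,X_2] = ((-1)·(-1) + (-1)·(-1) + (0)·(0) + (2)·(2)) / 3 = 6/3 = 2
  s[X_2,X_3] = ((-1)·(-3.75) + (-1)·(1.25) + (0)·(-0.75) + (2)·(3.25)) / 3 = 9/3 = 3
  s[X_3,X_3] = ((-3.75)·(-3.75) + (1.25)·(1.25) + (-0.75)·(-0.75) + (3.25)·(3.25)) / 3 = 26.75/3 = 8.9167
  Sample standard deviations s_i = √(s[i,i]):
  s(X_1) = √(3) = 1.7321
  s(X_2) = √(2) = 1.4142
  s(X_3) = √(8.9167) = 2.9861

Step 3 — r_{ij} = s_{ij} / (s_i · s_j):
  r[X_1,X_1] = 1 (diagonal).
  r[X_1,X_2] = -0.6667 / (1.7321 · 1.4142) = -0.6667 / 2.4495 = -0.2722
  r[X_1,X_3] = -4.1667 / (1.7321 · 2.9861) = -4.1667 / 5.172 = -0.8056
  r[X_2,X_2] = 1 (diagonal).
  r[X_2,X_3] = 3 / (1.4142 · 2.9861) = 3 / 4.223 = 0.7104
  r[X_3,X_3] = 1 (diagonal).

R is symmetric with unit diagonal. Assembling:

R = [[1, -0.2722, -0.8056],
 [-0.2722, 1, 0.7104],
 [-0.8056, 0.7104, 1]]
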